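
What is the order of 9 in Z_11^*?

Since 9 ∈ (Z/11Z)^×, its order divides φ(11) = 11 − 1 = 10 = 2 · 5.
Divisors of 10: 1, 2, 5, 10.
Compute 9^d (mod 11) for the divisors d until we hit 1:
9^1 ≡ 9 (mod 11)
9^2 ≡ 4 (mod 11)
9^5 ≡ 1 (mod 11) ✓
Therefore the multiplicative order of 9 modulo 11 is 5.

5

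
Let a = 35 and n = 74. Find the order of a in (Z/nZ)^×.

Since 35 ∈ (Z/74Z)^×, its order divides φ(74) = φ(2)·φ(37) = 1·36 = 36 = 2^2 · 3^2.
Divisors of 36: 1, 2, 3, 4, 6, 9, 12, 18, 36.
Evaluate successive powers at the divisors of 36:
35^1 ≡ 35 (mod 74)
35^2 ≡ 41 (mod 74)
35^3 ≡ 29 (mod 74)
35^4 ≡ 53 (mod 74)
35^6 ≡ 27 (mod 74)
35^9 ≡ 43 (mod 74)
35^12 ≡ 63 (mod 74)
35^18 ≡ 73 (mod 74)
35^36 ≡ 1 (mod 74) ✓
Hence ord(35) = 36.

36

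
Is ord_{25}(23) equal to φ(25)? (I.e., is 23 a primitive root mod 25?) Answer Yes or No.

Yes

φ(25) = φ(5^2) = 5·(5−1) = 20 = 2^2 · 5.
Test 23^(20/q) mod 25 for each prime factor q of 20:
23^10 ≡ 24 (mod 25)  [q = 2: ≢ 1 ✓]
23^4 ≡ 16 (mod 25)  [q = 5: ≢ 1 ✓]
None equal 1, so ord_25(23) = 20: 23 is a primitive root.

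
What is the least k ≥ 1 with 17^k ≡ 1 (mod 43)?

21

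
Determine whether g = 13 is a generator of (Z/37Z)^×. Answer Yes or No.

Yes

φ(37) = 37 − 1 = 36 = 2^2 · 3^2.
It suffices to check that the order of 13 is not a proper divisor of 36: compute 13^(36/q) for q ∈ {2, 3}.
13^18 ≡ 36 (mod 37)  [q = 2: ≢ 1 ✓]
13^12 ≡ 10 (mod 37)  [q = 3: ≢ 1 ✓]
None equal 1, so ord_37(13) = 36: 13 is a primitive root.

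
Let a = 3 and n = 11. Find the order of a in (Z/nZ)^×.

5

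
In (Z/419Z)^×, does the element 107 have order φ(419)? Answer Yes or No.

φ(419) = 419 − 1 = 418 = 2 · 11 · 19.
An element g generates (Z/419Z)^× iff g^(418/q) ≢ 1 (mod 419) for each prime q ∈ {2, 11, 19}.
107^209 ≡ 1 (mod 419)  [q = 2: ≡ 1 ✗]
107^38 ≡ 1 (mod 419)  [q = 11: ≡ 1 ✗]
107^22 ≡ 306 (mod 419)  [q = 19: ≢ 1 ✓]
Since 107^209 ≡ 1, the order of 107 divides 209 < 418, so 107 is not a primitive root.

No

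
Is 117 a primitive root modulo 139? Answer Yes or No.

φ(139) = 139 − 1 = 138 = 2 · 3 · 23.
117 is a primitive root mod 139 iff 117^(φ(139)/q) ≢ 1 for every prime q | φ(139), i.e. q ∈ {2, 3, 23}.
117^69 ≡ 1 (mod 139)  [q = 2: ≡ 1 ✗]
117^46 ≡ 42 (mod 139)  [q = 3: ≢ 1 ✓]
117^6 ≡ 106 (mod 139)  [q = 23: ≢ 1 ✓]
Since 117^69 ≡ 1, the order of 117 divides 69 < 138, so 117 is not a primitive root.

No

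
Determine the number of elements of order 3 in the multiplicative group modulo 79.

2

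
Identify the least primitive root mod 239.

7

φ(239) = 239 − 1 = 238 = 2 · 7 · 17.
g is a primitive root iff g^(238/q) ≢ 1 (mod 239) for each prime q ∈ {2, 7, 17}.
g = 2: 2^119 ≡ 1 — hits 1, so not a primitive root.
g = 3: 3^119 ≡ 1 — hits 1, so not a primitive root.
g = 4: 4^119 ≡ 1 — hits 1, so not a primitive root.
g = 5: 5^119 ≡ 1 — hits 1, so not a primitive root.
g = 6: 6^119 ≡ 1 — hits 1, so not a primitive root.
g = 7: 7^119 ≡ 238; 7^34 ≡ 24; 7^14 ≡ 211 — none is 1, so 7 is a primitive root.
Hence the least primitive root of 239 is 7.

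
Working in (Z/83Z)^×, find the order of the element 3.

41

ord(3) | φ(83) = 83 − 1 = 82 = 2 · 41.
Divisors of 82: 1, 2, 41, 82.
Evaluate successive powers at the divisors of 82:
3^1 ≡ 3
3^2 ≡ 9
3^41 ≡ 1
Therefore the multiplicative order of 3 modulo 83 is 41.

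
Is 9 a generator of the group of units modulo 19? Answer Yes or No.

φ(19) = 19 − 1 = 18 = 2 · 3^2.
An element g generates (Z/19Z)^× iff g^(18/q) ≢ 1 (mod 19) for each prime q ∈ {2, 3}.
9^9 ≡ 1 (mod 19)  [q = 2: ≡ 1 ✗]
9^6 ≡ 11 (mod 19)  [q = 3: ≢ 1 ✓]
9^9 ≡ 1 shows ord(9) | 9, strictly less than φ(19); not a primitive root.

No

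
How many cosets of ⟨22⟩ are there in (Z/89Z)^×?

ord(22) | φ(89) = 89 − 1 = 88 = 2^3 · 11.
Divisors of 88: 1, 2, 4, 8, 11, 22, 44, 88.
Test each divisor d:
22^1 ≡ 22
22^2 ≡ 39
22^4 ≡ 8
22^8 ≡ 64
22^11 ≡ 88
22^22 ≡ 1
Thus |⟨22⟩| = ord(22) = 22.
[(Z/89Z)^× : ⟨22⟩] = 88/22 = 4.

4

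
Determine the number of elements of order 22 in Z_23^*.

φ(23) = 23 − 1 = 22 = 2 · 11.
Since (Z/23Z)^× is cyclic of order 22, the number of elements of order d is φ(d) when d | 22 and 0 otherwise.
22 = 2 · 11 divides 22, and φ(22) = 10.

10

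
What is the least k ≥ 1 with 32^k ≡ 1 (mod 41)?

ord(32) | φ(41) = 41 − 1 = 40 = 2^3 · 5.
Divisors of 40: 1, 2, 4, 5, 8, 10, 20, 40.
Test each divisor d:
32^1 ≡ 32 (mod 41)
32^2 ≡ 40 (mod 41)
32^4 ≡ 1 (mod 41) ✓
So ord_41(32) = 4.

4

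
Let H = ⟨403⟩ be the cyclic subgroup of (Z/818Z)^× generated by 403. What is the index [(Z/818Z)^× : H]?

12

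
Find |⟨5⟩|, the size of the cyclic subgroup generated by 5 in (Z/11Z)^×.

ord(5) | φ(11) = 11 − 1 = 10 = 2 · 5.
Divisors of 10: 1, 2, 5, 10.
Evaluate successive powers at the divisors of 10:
5^1 ≡ 5
5^2 ≡ 3
5^5 ≡ 1
Hence ord(5) = 5.

5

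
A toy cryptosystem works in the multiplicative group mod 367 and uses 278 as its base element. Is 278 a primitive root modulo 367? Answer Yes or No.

Yes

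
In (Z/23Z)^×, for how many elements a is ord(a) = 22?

φ(23) = 23 − 1 = 22 = 2 · 11.
In a cyclic group of order 22, there are φ(d) elements of order d for each divisor d of 22, and zero for non-divisors.
22 = 2 · 11 divides 22, and φ(22) = 10.

10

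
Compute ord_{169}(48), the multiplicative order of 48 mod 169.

39

Since 48 ∈ (Z/169Z)^×, its order divides φ(169) = φ(13^2) = 13·(13−1) = 156 = 2^2 · 3 · 13.
Divisors of 156: 1, 2, 3, 4, 6, 12, 13, 26, 39, 52, 78, 156.
Test each divisor d:
48^1 ≡ 48 (mod 169)
48^2 ≡ 107 (mod 169)
48^3 ≡ 66 (mod 169)
48^4 ≡ 126 (mod 169)
48^6 ≡ 131 (mod 169)
48^12 ≡ 92 (mod 169)
48^13 ≡ 22 (mod 169)
48^26 ≡ 146 (mod 169)
48^39 ≡ 1 (mod 169) ✓
The smallest such exponent is 39, so the order of 48 is 39.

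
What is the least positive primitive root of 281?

φ(281) = 281 − 1 = 280 = 2^3 · 5 · 7.
Test candidates g = 2, 3, … against the prime factors q ∈ {2, 5, 7} of φ(281): g is a generator iff g^(280/q) ≢ 1 for every such q.
g = 2: 2^140 ≡ 1 — hits 1, so not a primitive root.
g = 3: 3^140 ≡ 280; 3^56 ≡ 86; 3^40 ≡ 249 — none is 1, so 3 is a primitive root.
The smallest primitive root modulo 281 is 3.

3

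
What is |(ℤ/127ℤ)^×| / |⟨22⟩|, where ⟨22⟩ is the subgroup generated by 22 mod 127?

14

ord(22) | φ(127) = 127 − 1 = 126 = 2 · 3^2 · 7.
Divisors of 126: 1, 2, 3, 6, 7, 9, 14, 18, 21, 42, 63, 126.
Compute 22^d (mod 127) for the divisors d until we hit 1:
22^1 ≡ 22
22^2 ≡ 103
22^3 ≡ 107
22^6 ≡ 19
22^7 ≡ 37
22^9 ≡ 1
So ord_127(22) = 9, hence |⟨22⟩| = 9.
The index is φ(127) / ord(22) = 126 / 9 = 14.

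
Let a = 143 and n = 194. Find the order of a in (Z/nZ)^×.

ord(143) | φ(194) = φ(2)·φ(97) = 1·96 = 96 = 2^5 · 3.
Divisors of 96: 1, 2, 3, 4, 6, 8, 12, 16, 24, 32, 48, 96.
Check 143^d mod 194 for each divisor in increasing order:
143^1 ≡ 143 (mod 194)
143^2 ≡ 79 (mod 194)
143^3 ≡ 45 (mod 194)
143^4 ≡ 33 (mod 194)
143^6 ≡ 85 (mod 194)
143^8 ≡ 119 (mod 194)
143^12 ≡ 47 (mod 194)
143^16 ≡ 193 (mod 194)
143^24 ≡ 75 (mod 194)
143^32 ≡ 1 (mod 194) ✓
So ord_194(143) = 32.

32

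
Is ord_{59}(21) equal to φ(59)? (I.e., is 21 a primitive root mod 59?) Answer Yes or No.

No

φ(59) = 59 − 1 = 58 = 2 · 29.
21 is a primitive root mod 59 iff 21^(φ(59)/q) ≢ 1 for every prime q | φ(59), i.e. q ∈ {2, 29}.
21^29 ≡ 1 (mod 59)  [q = 2: ≡ 1 ✗]
21^2 ≡ 28 (mod 59)  [q = 29: ≢ 1 ✓]
The check at q = 2 fails, so 21 generates a proper subgroup.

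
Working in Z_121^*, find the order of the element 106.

110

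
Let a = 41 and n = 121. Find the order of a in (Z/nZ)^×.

ord(41) | φ(121) = φ(11^2) = 11·(11−1) = 110 = 2 · 5 · 11.
Divisors of 110: 1, 2, 5, 10, 11, 22, 55, 110.
Check 41^d mod 121 for each divisor in increasing order:
41^1 ≡ 41 (mod 121)
41^2 ≡ 108 (mod 121)
41^5 ≡ 32 (mod 121)
41^10 ≡ 56 (mod 121)
41^11 ≡ 118 (mod 121)
41^22 ≡ 9 (mod 121)
41^55 ≡ 120 (mod 121)
41^110 ≡ 1 (mod 121) ✓
So ord_121(41) = 110.

110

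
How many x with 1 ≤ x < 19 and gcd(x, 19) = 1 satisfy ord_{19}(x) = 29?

0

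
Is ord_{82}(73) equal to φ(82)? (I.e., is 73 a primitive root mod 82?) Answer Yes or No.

No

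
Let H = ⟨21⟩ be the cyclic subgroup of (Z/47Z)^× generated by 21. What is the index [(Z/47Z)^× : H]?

2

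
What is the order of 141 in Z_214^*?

53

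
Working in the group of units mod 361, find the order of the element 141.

114

ord(141) | φ(361) = φ(19^2) = 19·(19−1) = 342 = 2 · 3^2 · 19.
Divisors of 342: 1, 2, 3, 6, 9, 18, 19, 38, 57, 114, 171, 342.
Check 141^d mod 361 for each divisor in increasing order:
141^1 ≡ 141 (mod 361)
141^2 ≡ 26 (mod 361)
141^3 ≡ 56 (mod 361)
141^6 ≡ 248 (mod 361)
141^9 ≡ 170 (mod 361)
141^18 ≡ 20 (mod 361)
141^19 ≡ 293 (mod 361)
141^38 ≡ 292 (mod 361)
141^57 ≡ 360 (mod 361)
141^114 ≡ 1 (mod 361) ✓
The smallest such exponent is 114, so the order of 141 is 114.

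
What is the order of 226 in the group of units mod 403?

Since 226 ∈ (Z/403Z)^×, its order divides φ(403) = φ(13·31) = (13−1)·(31−1) = 12·30 = 360 = 2^3 · 3^2 · 5.
Divisors of 360: 1, 2, 3, 4, 5, 6, 8, 9, 10, 12, 15, 18, 20, 24, 30, 36, 40, 45, 60, 72, 90, 120, 180, 360.
Compute 226^d (mod 403) for the divisors d until we hit 1:
226^1 ≡ 226 (mod 403)
226^2 ≡ 298 (mod 403)
226^3 ≡ 47 (mod 403)
226^4 ≡ 144 (mod 403)
226^5 ≡ 304 (mod 403)
226^6 ≡ 194 (mod 403)
226^8 ≡ 183 (mod 403)
226^9 ≡ 252 (mod 403)
226^10 ≡ 129 (mod 403)
226^12 ≡ 157 (mod 403)
226^15 ≡ 125 (mod 403)
226^18 ≡ 233 (mod 403)
226^20 ≡ 118 (mod 403)
226^24 ≡ 66 (mod 403)
226^30 ≡ 311 (mod 403)
226^36 ≡ 287 (mod 403)
226^40 ≡ 222 (mod 403)
226^45 ≡ 187 (mod 403)
226^60 ≡ 1 (mod 403) ✓
So ord_403(226) = 60.

60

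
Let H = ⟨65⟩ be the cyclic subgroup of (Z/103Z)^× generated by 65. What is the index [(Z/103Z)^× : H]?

By Lagrange's theorem, ord_103(65) divides φ(103) = 103 − 1 = 102 = 2 · 3 · 17.
Divisors of 102: 1, 2, 3, 6, 17, 34, 51, 102.
Evaluate successive powers at the divisors of 102:
65^1 ≡ 65
65^2 ≡ 2
65^3 ≡ 27
65^6 ≡ 8
65^17 ≡ 57
65^34 ≡ 56
65^51 ≡ 102
65^102 ≡ 1
The order of 65 is 102, so the subgroup it generates has 102 elements.
[(Z/103Z)^× : ⟨65⟩] = 102/102 = 1.

1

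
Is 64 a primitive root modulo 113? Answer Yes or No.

No

φ(113) = 113 − 1 = 112 = 2^4 · 7.
64 is a primitive root mod 113 iff 64^(φ(113)/q) ≢ 1 for every prime q | φ(113), i.e. q ∈ {2, 7}.
64^56 ≡ 1 (mod 113)  [q = 2: ≡ 1 ✗]
64^16 ≡ 28 (mod 113)  [q = 7: ≢ 1 ✓]
64^56 ≡ 1 shows ord(64) | 56, strictly less than φ(113); not a primitive root.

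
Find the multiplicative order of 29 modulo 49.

7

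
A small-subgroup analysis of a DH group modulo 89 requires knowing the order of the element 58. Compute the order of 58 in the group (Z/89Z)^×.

ord(58) | φ(89) = 89 − 1 = 88 = 2^3 · 11.
Divisors of 88: 1, 2, 4, 8, 11, 22, 44, 88.
Evaluate successive powers at the divisors of 88:
58^1 ≡ 58
58^2 ≡ 71
58^4 ≡ 57
58^8 ≡ 45
58^11 ≡ 12
58^22 ≡ 55
58^44 ≡ 88
58^88 ≡ 1
So ord_89(58) = 88.

88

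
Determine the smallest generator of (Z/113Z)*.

φ(113) = 113 − 1 = 112 = 2^4 · 7.
Test candidates g = 2, 3, … against the prime factors q ∈ {2, 7} of φ(113): g is a generator iff g^(112/q) ≢ 1 for every such q.
g = 2: 2^56 ≡ 1 — hits 1, so not a primitive root.
g = 3: 3^56 ≡ 112; 3^16 ≡ 49 — none is 1, so 3 is a primitive root.
So 3 is the smallest generator of (Z/113Z)^×.

3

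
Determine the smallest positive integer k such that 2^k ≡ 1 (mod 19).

By Lagrange's theorem, ord_19(2) divides φ(19) = 19 − 1 = 18 = 2 · 3^2.
Divisors of 18: 1, 2, 3, 6, 9, 18.
Compute 2^d (mod 19) for the divisors d until we hit 1:
2^1 ≡ 2
2^2 ≡ 4
2^3 ≡ 8
2^6 ≡ 7
2^9 ≡ 18
2^18 ≡ 1
Hence ord(2) = 18.

18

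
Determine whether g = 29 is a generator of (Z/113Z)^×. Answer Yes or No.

Yes

φ(113) = 113 − 1 = 112 = 2^4 · 7.
An element g generates (Z/113Z)^× iff g^(112/q) ≢ 1 (mod 113) for each prime q ∈ {2, 7}.
29^56 ≡ 112 (mod 113)  [q = 2: ≢ 1 ✓]
29^16 ≡ 109 (mod 113)  [q = 7: ≢ 1 ✓]
None equal 1, so ord_113(29) = 112: 29 is a primitive root.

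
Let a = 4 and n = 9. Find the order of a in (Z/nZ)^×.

ord(4) | φ(9) = φ(3^2) = 3·(3−1) = 6 = 2 · 3.
Divisors of 6: 1, 2, 3, 6.
Compute 4^d (mod 9) for the divisors d until we hit 1:
4^1 ≡ 4
4^2 ≡ 7
4^3 ≡ 1
The smallest such exponent is 3, so the order of 4 is 3.

3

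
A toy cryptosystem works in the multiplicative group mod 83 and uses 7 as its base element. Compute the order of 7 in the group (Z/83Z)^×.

41

Since 7 ∈ (Z/83Z)^×, its order divides φ(83) = 83 − 1 = 82 = 2 · 41.
Divisors of 82: 1, 2, 41, 82.
Check 7^d mod 83 for each divisor in increasing order:
7^1 ≡ 7 (mod 83)
7^2 ≡ 49 (mod 83)
7^41 ≡ 1 (mod 83) ✓
The smallest such exponent is 41, so the order of 7 is 41.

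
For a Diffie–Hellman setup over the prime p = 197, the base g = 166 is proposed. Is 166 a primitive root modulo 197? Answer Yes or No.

Yes

φ(197) = 197 − 1 = 196 = 2^2 · 7^2.
An element g generates (Z/197Z)^× iff g^(196/q) ≢ 1 (mod 197) for each prime q ∈ {2, 7}.
166^98 ≡ 196 (mod 197)  [q = 2: ≢ 1 ✓]
166^28 ≡ 104 (mod 197)  [q = 7: ≢ 1 ✓]
Every test exponent gives a nontrivial residue, hence 166 generates the full group.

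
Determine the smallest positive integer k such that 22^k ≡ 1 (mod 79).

13

The order of 22 must divide φ(79) = 79 − 1 = 78 = 2 · 3 · 13.
Divisors of 78: 1, 2, 3, 6, 13, 26, 39, 78.
Check 22^d mod 79 for each divisor in increasing order:
22^1 ≡ 22
22^2 ≡ 10
22^3 ≡ 62
22^6 ≡ 52
22^13 ≡ 1
Therefore the multiplicative order of 22 modulo 79 is 13.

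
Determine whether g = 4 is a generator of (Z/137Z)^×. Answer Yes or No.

No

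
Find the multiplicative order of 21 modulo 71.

70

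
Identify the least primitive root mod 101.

2

φ(101) = 101 − 1 = 100 = 2^2 · 5^2.
Test candidates g = 2, 3, … against the prime factors q ∈ {2, 5} of φ(101): g is a generator iff g^(100/q) ≢ 1 for every such q.
g = 2: 2^50 ≡ 100; 2^20 ≡ 95 — none is 1, so 2 is a primitive root.
The smallest primitive root modulo 101 is 2.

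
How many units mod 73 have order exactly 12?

φ(73) = 73 − 1 = 72 = 2^3 · 3^2.
Since (Z/73Z)^× is cyclic of order 72, the number of elements of order d is φ(d) when d | 72 and 0 otherwise.
12 = 2^2 · 3 divides 72, and φ(12) = 4.

4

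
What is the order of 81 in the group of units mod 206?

17

The order of 81 must divide φ(206) = φ(2)·φ(103) = 1·102 = 102 = 2 · 3 · 17.
Divisors of 102: 1, 2, 3, 6, 17, 34, 51, 102.
Check 81^d mod 206 for each divisor in increasing order:
81^1 ≡ 81 (mod 206)
81^2 ≡ 175 (mod 206)
81^3 ≡ 167 (mod 206)
81^6 ≡ 79 (mod 206)
81^17 ≡ 1 (mod 206) ✓
The smallest such exponent is 17, so the order of 81 is 17.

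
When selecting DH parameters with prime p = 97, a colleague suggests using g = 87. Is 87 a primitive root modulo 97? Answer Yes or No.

Yes

φ(97) = 97 − 1 = 96 = 2^5 · 3.
An element g generates (Z/97Z)^× iff g^(96/q) ≢ 1 (mod 97) for each prime q ∈ {2, 3}.
87^48 ≡ 96 (mod 97)  [q = 2: ≢ 1 ✓]
87^32 ≡ 61 (mod 97)  [q = 3: ≢ 1 ✓]
Every test exponent gives a nontrivial residue, hence 87 generates the full group.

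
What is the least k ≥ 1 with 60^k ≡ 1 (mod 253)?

110

The order of 60 must divide φ(253) = φ(11·23) = (11−1)·(23−1) = 10·22 = 220 = 2^2 · 5 · 11.
Divisors of 220: 1, 2, 4, 5, 10, 11, 20, 22, 44, 55, 110, 220.
Test each divisor d:
60^1 ≡ 60 (mod 253)
60^2 ≡ 58 (mod 253)
60^4 ≡ 75 (mod 253)
60^5 ≡ 199 (mod 253)
60^10 ≡ 133 (mod 253)
60^11 ≡ 137 (mod 253)
60^20 ≡ 232 (mod 253)
60^22 ≡ 47 (mod 253)
60^44 ≡ 185 (mod 253)
60^55 ≡ 45 (mod 253)
60^110 ≡ 1 (mod 253) ✓
Hence ord(60) = 110.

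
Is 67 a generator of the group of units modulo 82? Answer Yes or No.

Yes

φ(82) = φ(2)·φ(41) = 1·40 = 40 = 2^3 · 5.
Test 67^(40/q) mod 82 for each prime factor q of 40:
67^20 ≡ 81 (mod 82)  [q = 2: ≢ 1 ✓]
67^8 ≡ 59 (mod 82)  [q = 5: ≢ 1 ✓]
All checks pass, so 67 has order 40 and is a primitive root modulo 82.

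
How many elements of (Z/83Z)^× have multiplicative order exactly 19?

0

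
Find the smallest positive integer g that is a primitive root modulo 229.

6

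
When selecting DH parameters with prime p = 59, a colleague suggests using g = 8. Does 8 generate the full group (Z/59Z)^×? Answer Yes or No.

φ(59) = 59 − 1 = 58 = 2 · 29.
Test 8^(58/q) mod 59 for each prime factor q of 58:
8^29 ≡ 58 (mod 59)  [q = 2: ≢ 1 ✓]
8^2 ≡ 5 (mod 59)  [q = 29: ≢ 1 ✓]
Every test exponent gives a nontrivial residue, hence 8 generates the full group.

Yes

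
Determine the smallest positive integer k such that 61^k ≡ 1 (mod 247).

9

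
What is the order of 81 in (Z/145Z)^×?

Since 81 ∈ (Z/145Z)^×, its order divides φ(145) = φ(5·29) = (5−1)·(29−1) = 4·28 = 112 = 2^4 · 7.
Divisors of 112: 1, 2, 4, 7, 8, 14, 16, 28, 56, 112.
Evaluate successive powers at the divisors of 112:
81^1 ≡ 81
81^2 ≡ 36
81^4 ≡ 136
81^7 ≡ 1
The smallest such exponent is 7, so the order of 81 is 7.

7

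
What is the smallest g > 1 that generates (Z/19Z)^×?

2

φ(19) = 19 − 1 = 18 = 2 · 3^2.
g is a primitive root iff g^(18/q) ≢ 1 (mod 19) for each prime q ∈ {2, 3}.
g = 2: 2^9 ≡ 18; 2^6 ≡ 7 — none is 1, so 2 is a primitive root.
Hence the least primitive root of 19 is 2.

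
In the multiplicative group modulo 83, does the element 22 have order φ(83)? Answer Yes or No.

φ(83) = 83 − 1 = 82 = 2 · 41.
It suffices to check that the order of 22 is not a proper divisor of 82: compute 22^(82/q) for q ∈ {2, 41}.
22^41 ≡ 82 (mod 83)  [q = 2: ≢ 1 ✓]
22^2 ≡ 69 (mod 83)  [q = 41: ≢ 1 ✓]
None equal 1, so ord_83(22) = 82: 22 is a primitive root.

Yes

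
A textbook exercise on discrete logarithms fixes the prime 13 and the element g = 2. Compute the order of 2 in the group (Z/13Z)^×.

12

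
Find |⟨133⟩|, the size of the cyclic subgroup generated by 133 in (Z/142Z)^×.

70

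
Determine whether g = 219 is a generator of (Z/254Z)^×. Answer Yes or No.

φ(254) = φ(2)·φ(127) = 1·126 = 126 = 2 · 3^2 · 7.
An element g generates (Z/254Z)^× iff g^(126/q) ≢ 1 (mod 254) for each prime q ∈ {2, 3, 7}.
219^63 ≡ 253 (mod 254)  [q = 2: ≢ 1 ✓]
219^42 ≡ 107 (mod 254)  [q = 3: ≢ 1 ✓]
219^18 ≡ 159 (mod 254)  [q = 7: ≢ 1 ✓]
None equal 1, so ord_254(219) = 126: 219 is a primitive root.

Yes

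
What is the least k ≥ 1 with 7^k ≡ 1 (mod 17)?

The order of 7 must divide φ(17) = 17 − 1 = 16 = 2^4.
Divisors of 16: 1, 2, 4, 8, 16.
Evaluate successive powers at the divisors of 16:
7^1 ≡ 7 (mod 17)
7^2 ≡ 15 (mod 17)
7^4 ≡ 4 (mod 17)
7^8 ≡ 16 (mod 17)
7^16 ≡ 1 (mod 17) ✓
Hence ord(7) = 16.

16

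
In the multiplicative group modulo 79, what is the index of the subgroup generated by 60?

1

ord(60) | φ(79) = 79 − 1 = 78 = 2 · 3 · 13.
Divisors of 78: 1, 2, 3, 6, 13, 26, 39, 78.
Evaluate successive powers at the divisors of 78:
60^1 ≡ 60 (mod 79)
60^2 ≡ 45 (mod 79)
60^3 ≡ 14 (mod 79)
60^6 ≡ 38 (mod 79)
60^13 ≡ 56 (mod 79)
60^26 ≡ 55 (mod 79)
60^39 ≡ 78 (mod 79)
60^78 ≡ 1 (mod 79) ✓
So ord_79(60) = 78, hence |⟨60⟩| = 78.
Index = |(Z/79Z)^×| / |⟨60⟩| = 78 / 78 = 1.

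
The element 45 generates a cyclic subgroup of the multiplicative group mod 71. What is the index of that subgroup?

10

Since 45 ∈ (Z/71Z)^×, its order divides φ(71) = 71 − 1 = 70 = 2 · 5 · 7.
Divisors of 70: 1, 2, 5, 7, 10, 14, 35, 70.
Compute 45^d (mod 71) for the divisors d until we hit 1:
45^1 ≡ 45
45^2 ≡ 37
45^5 ≡ 48
45^7 ≡ 1
So ord_71(45) = 7, hence |⟨45⟩| = 7.
[(Z/71Z)^× : ⟨45⟩] = 70/7 = 10.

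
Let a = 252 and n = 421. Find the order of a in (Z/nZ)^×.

ord(252) | φ(421) = 421 − 1 = 420 = 2^2 · 3 · 5 · 7.
Divisors of 420: 1, 2, 3, 4, 5, 6, 7, 10, 12, 14, 15, 20, 21, 28, 30, 35, 42, 60, 70, 84, 105, 140, 210, 420.
Test each divisor d:
252^1 ≡ 252
252^2 ≡ 354
252^3 ≡ 377
252^4 ≡ 279
252^5 ≡ 1
The smallest such exponent is 5, so the order of 252 is 5.

5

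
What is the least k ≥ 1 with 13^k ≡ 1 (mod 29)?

14

Since 13 ∈ (Z/29Z)^×, its order divides φ(29) = 29 − 1 = 28 = 2^2 · 7.
Divisors of 28: 1, 2, 4, 7, 14, 28.
Evaluate successive powers at the divisors of 28:
13^1 ≡ 13 (mod 29)
13^2 ≡ 24 (mod 29)
13^4 ≡ 25 (mod 29)
13^7 ≡ 28 (mod 29)
13^14 ≡ 1 (mod 29) ✓
The smallest such exponent is 14, so the order of 13 is 14.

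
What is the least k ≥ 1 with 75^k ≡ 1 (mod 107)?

53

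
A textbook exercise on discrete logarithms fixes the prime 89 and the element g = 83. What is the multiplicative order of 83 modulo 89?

The order of 83 must divide φ(89) = 89 − 1 = 88 = 2^3 · 11.
Divisors of 88: 1, 2, 4, 8, 11, 22, 44, 88.
Compute 83^d (mod 89) for the divisors d until we hit 1:
83^1 ≡ 83
83^2 ≡ 36
83^4 ≡ 50
83^8 ≡ 8
83^11 ≡ 52
83^22 ≡ 34
83^44 ≡ 88
83^88 ≡ 1
The smallest such exponent is 88, so the order of 83 is 88.

88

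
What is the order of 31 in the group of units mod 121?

55

The order of 31 must divide φ(121) = φ(11^2) = 11·(11−1) = 110 = 2 · 5 · 11.
Divisors of 110: 1, 2, 5, 10, 11, 22, 55, 110.
Test each divisor d:
31^1 ≡ 31 (mod 121)
31^2 ≡ 114 (mod 121)
31^5 ≡ 67 (mod 121)
31^10 ≡ 12 (mod 121)
31^11 ≡ 9 (mod 121)
31^22 ≡ 81 (mod 121)
31^55 ≡ 1 (mod 121) ✓
The smallest such exponent is 55, so the order of 31 is 55.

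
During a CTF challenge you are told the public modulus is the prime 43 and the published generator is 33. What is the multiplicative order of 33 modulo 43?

42

ord(33) | φ(43) = 43 − 1 = 42 = 2 · 3 · 7.
Divisors of 42: 1, 2, 3, 6, 7, 14, 21, 42.
Compute 33^d (mod 43) for the divisors d until we hit 1:
33^1 ≡ 33 (mod 43)
33^2 ≡ 14 (mod 43)
33^3 ≡ 32 (mod 43)
33^6 ≡ 35 (mod 43)
33^7 ≡ 37 (mod 43)
33^14 ≡ 36 (mod 43)
33^21 ≡ 42 (mod 43)
33^42 ≡ 1 (mod 43) ✓
Therefore the multiplicative order of 33 modulo 43 is 42.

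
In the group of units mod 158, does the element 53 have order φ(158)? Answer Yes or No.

Yes

φ(158) = φ(2)·φ(79) = 1·78 = 78 = 2 · 3 · 13.
An element g generates (Z/158Z)^× iff g^(78/q) ≢ 1 (mod 158) for each prime q ∈ {2, 3, 13}.
53^39 ≡ 157 (mod 158)  [q = 2: ≢ 1 ✓]
53^26 ≡ 55 (mod 158)  [q = 3: ≢ 1 ✓]
53^6 ≡ 101 (mod 158)  [q = 13: ≢ 1 ✓]
All checks pass, so 53 has order 78 and is a primitive root modulo 158.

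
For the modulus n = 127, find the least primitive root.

3

φ(127) = 127 − 1 = 126 = 2 · 3^2 · 7.
Test candidates g = 2, 3, … against the prime factors q ∈ {2, 3, 7} of φ(127): g is a generator iff g^(126/q) ≢ 1 for every such q.
g = 2: 2^63 ≡ 1 — hits 1, so not a primitive root.
g = 3: 3^63 ≡ 126; 3^42 ≡ 107; 3^18 ≡ 4 — none is 1, so 3 is a primitive root.
So 3 is the smallest generator of (Z/127Z)^×.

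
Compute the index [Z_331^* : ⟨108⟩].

5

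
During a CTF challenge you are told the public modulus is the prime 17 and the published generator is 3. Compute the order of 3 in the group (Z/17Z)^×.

16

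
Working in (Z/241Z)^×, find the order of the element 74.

The order of 74 must divide φ(241) = 241 − 1 = 240 = 2^4 · 3 · 5.
Divisors of 240: 1, 2, 3, 4, 5, 6, 8, 10, 12, 15, 16, 20, 24, 30, 40, 48, 60, 80, 120, 240.
Test each divisor d:
74^1 ≡ 74 (mod 241)
74^2 ≡ 174 (mod 241)
74^3 ≡ 103 (mod 241)
74^4 ≡ 151 (mod 241)
74^5 ≡ 88 (mod 241)
74^6 ≡ 5 (mod 241)
74^8 ≡ 147 (mod 241)
74^10 ≡ 32 (mod 241)
74^12 ≡ 25 (mod 241)
74^15 ≡ 165 (mod 241)
74^16 ≡ 160 (mod 241)
74^20 ≡ 60 (mod 241)
74^24 ≡ 143 (mod 241)
74^30 ≡ 233 (mod 241)
74^40 ≡ 226 (mod 241)
74^48 ≡ 205 (mod 241)
74^60 ≡ 64 (mod 241)
74^80 ≡ 225 (mod 241)
74^120 ≡ 240 (mod 241)
74^240 ≡ 1 (mod 241) ✓
The smallest such exponent is 240, so the order of 74 is 240.

240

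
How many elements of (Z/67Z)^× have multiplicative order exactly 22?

10

φ(67) = 67 − 1 = 66 = 2 · 3 · 11.
Since (Z/67Z)^× is cyclic of order 66, the number of elements of order d is φ(d) when d | 66 and 0 otherwise.
22 = 2 · 11 divides 66, and φ(22) = 10.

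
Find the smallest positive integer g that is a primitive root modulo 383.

5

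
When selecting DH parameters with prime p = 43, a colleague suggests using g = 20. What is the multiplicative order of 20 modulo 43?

The order of 20 must divide φ(43) = 43 − 1 = 42 = 2 · 3 · 7.
Divisors of 42: 1, 2, 3, 6, 7, 14, 21, 42.
Check 20^d mod 43 for each divisor in increasing order:
20^1 ≡ 20 (mod 43)
20^2 ≡ 13 (mod 43)
20^3 ≡ 2 (mod 43)
20^6 ≡ 4 (mod 43)
20^7 ≡ 37 (mod 43)
20^14 ≡ 36 (mod 43)
20^21 ≡ 42 (mod 43)
20^42 ≡ 1 (mod 43) ✓
Therefore the multiplicative order of 20 modulo 43 is 42.

42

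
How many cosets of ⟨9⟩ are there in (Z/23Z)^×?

2

The order of 9 must divide φ(23) = 23 − 1 = 22 = 2 · 11.
Divisors of 22: 1, 2, 11, 22.
Test each divisor d:
9^1 ≡ 9 (mod 23)
9^2 ≡ 12 (mod 23)
9^11 ≡ 1 (mod 23) ✓
The order of 9 is 11, so the subgroup it generates has 11 elements.
[(Z/23Z)^× : ⟨9⟩] = 22/11 = 2.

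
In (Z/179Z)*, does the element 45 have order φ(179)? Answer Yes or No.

No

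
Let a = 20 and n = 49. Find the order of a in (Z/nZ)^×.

14

The order of 20 must divide φ(49) = φ(7^2) = 7·(7−1) = 42 = 2 · 3 · 7.
Divisors of 42: 1, 2, 3, 6, 7, 14, 21, 42.
Evaluate successive powers at the divisors of 42:
20^1 ≡ 20 (mod 49)
20^2 ≡ 8 (mod 49)
20^3 ≡ 13 (mod 49)
20^6 ≡ 22 (mod 49)
20^7 ≡ 48 (mod 49)
20^14 ≡ 1 (mod 49) ✓
Hence ord(20) = 14.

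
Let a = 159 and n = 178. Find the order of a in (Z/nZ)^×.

Since 159 ∈ (Z/178Z)^×, its order divides φ(178) = φ(2)·φ(89) = 1·88 = 88 = 2^3 · 11.
Divisors of 88: 1, 2, 4, 8, 11, 22, 44, 88.
Compute 159^d (mod 178) for the divisors d until we hit 1:
159^1 ≡ 159 (mod 178)
159^2 ≡ 5 (mod 178)
159^4 ≡ 25 (mod 178)
159^8 ≡ 91 (mod 178)
159^11 ≡ 77 (mod 178)
159^22 ≡ 55 (mod 178)
159^44 ≡ 177 (mod 178)
159^88 ≡ 1 (mod 178) ✓
So ord_178(159) = 88.

88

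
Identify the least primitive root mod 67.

φ(67) = 67 − 1 = 66 = 2 · 3 · 11.
g is a primitive root iff g^(66/q) ≢ 1 (mod 67) for each prime q ∈ {2, 3, 11}.
g = 2: 2^33 ≡ 66; 2^22 ≡ 37; 2^6 ≡ 64 — none is 1, so 2 is a primitive root.
The smallest primitive root modulo 67 is 2.

2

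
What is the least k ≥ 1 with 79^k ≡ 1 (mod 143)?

By Lagrange's theorem, ord_143(79) divides φ(143) = φ(11·13) = (11−1)·(13−1) = 10·12 = 120 = 2^3 · 3 · 5.
Divisors of 120: 1, 2, 3, 4, 5, 6, 8, 10, 12, 15, 20, 24, 30, 40, 60, 120.
Compute 79^d (mod 143) for the divisors d until we hit 1:
79^1 ≡ 79 (mod 143)
79^2 ≡ 92 (mod 143)
79^3 ≡ 118 (mod 143)
79^4 ≡ 27 (mod 143)
79^5 ≡ 131 (mod 143)
79^6 ≡ 53 (mod 143)
79^8 ≡ 14 (mod 143)
79^10 ≡ 1 (mod 143) ✓
Hence ord(79) = 10.

10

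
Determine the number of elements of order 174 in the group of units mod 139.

φ(139) = 139 − 1 = 138 = 2 · 3 · 23.
Since (Z/139Z)^× is cyclic of order 138, the number of elements of order d is φ(d) when d | 138 and 0 otherwise.
Since 174 ∤ 138, the count is 0.

0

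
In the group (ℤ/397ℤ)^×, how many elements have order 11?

10

φ(397) = 397 − 1 = 396 = 2^2 · 3^2 · 11.
(Z/397Z)^× is cyclic (|G| = 396); a cyclic group of order m has exactly φ(d) elements of each order d | m, and none otherwise.
11 | 396, and φ(11) = 11 − 1 = 10.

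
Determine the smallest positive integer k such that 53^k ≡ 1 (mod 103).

ord(53) | φ(103) = 103 − 1 = 102 = 2 · 3 · 17.
Divisors of 102: 1, 2, 3, 6, 17, 34, 51, 102.
Check 53^d mod 103 for each divisor in increasing order:
53^1 ≡ 53 (mod 103)
53^2 ≡ 28 (mod 103)
53^3 ≡ 42 (mod 103)
53^6 ≡ 13 (mod 103)
53^17 ≡ 57 (mod 103)
53^34 ≡ 56 (mod 103)
53^51 ≡ 102 (mod 103)
53^102 ≡ 1 (mod 103) ✓
The smallest such exponent is 102, so the order of 53 is 102.

102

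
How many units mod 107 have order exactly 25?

φ(107) = 107 − 1 = 106 = 2 · 53.
In a cyclic group of order 106, there are φ(d) elements of order d for each divisor d of 106, and zero for non-divisors.
Here 106 is not a multiple of 25, so there are no elements of order 25.

0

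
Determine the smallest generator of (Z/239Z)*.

φ(239) = 239 − 1 = 238 = 2 · 7 · 17.
Test candidates g = 2, 3, … against the prime factors q ∈ {2, 7, 17} of φ(239): g is a generator iff g^(238/q) ≢ 1 for every such q.
g = 2: 2^119 ≡ 1 — hits 1, so not a primitive root.
g = 3: 3^119 ≡ 1 — hits 1, so not a primitive root.
g = 4: 4^119 ≡ 1 — hits 1, so not a primitive root.
g = 5: 5^119 ≡ 1 — hits 1, so not a primitive root.
g = 6: 6^119 ≡ 1 — hits 1, so not a primitive root.
g = 7: 7^119 ≡ 238; 7^34 ≡ 24; 7^14 ≡ 211 — none is 1, so 7 is a primitive root.
Hence the least primitive root of 239 is 7.

7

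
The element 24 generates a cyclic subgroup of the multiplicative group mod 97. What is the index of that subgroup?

4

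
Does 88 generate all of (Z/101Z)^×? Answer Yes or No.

No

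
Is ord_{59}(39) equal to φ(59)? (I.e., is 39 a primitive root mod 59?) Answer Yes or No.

Yes

φ(59) = 59 − 1 = 58 = 2 · 29.
It suffices to check that the order of 39 is not a proper divisor of 58: compute 39^(58/q) for q ∈ {2, 29}.
39^29 ≡ 58 (mod 59)  [q = 2: ≢ 1 ✓]
39^2 ≡ 46 (mod 59)  [q = 29: ≢ 1 ✓]
All checks pass, so 39 has order 58 and is a primitive root modulo 59.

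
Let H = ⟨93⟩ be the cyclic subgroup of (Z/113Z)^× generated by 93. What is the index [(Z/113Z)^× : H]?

By Lagrange's theorem, ord_113(93) divides φ(113) = 113 − 1 = 112 = 2^4 · 7.
Divisors of 112: 1, 2, 4, 7, 8, 14, 16, 28, 56, 112.
Check 93^d mod 113 for each divisor in increasing order:
93^1 ≡ 93
93^2 ≡ 61
93^4 ≡ 105
93^7 ≡ 42
93^8 ≡ 64
93^14 ≡ 69
93^16 ≡ 28
93^28 ≡ 15
93^56 ≡ 112
93^112 ≡ 1
The order of 93 is 112, so the subgroup it generates has 112 elements.
Index = |(Z/113Z)^×| / |⟨93⟩| = 112 / 112 = 1.

1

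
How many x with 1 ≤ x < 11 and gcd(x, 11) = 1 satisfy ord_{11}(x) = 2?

φ(11) = 11 − 1 = 10 = 2 · 5.
(Z/11Z)^× is cyclic (|G| = 10); a cyclic group of order m has exactly φ(d) elements of each order d | m, and none otherwise.
2 | 10, and φ(2) = 2 − 1 = 1.

1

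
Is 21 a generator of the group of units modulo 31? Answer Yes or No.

φ(31) = 31 − 1 = 30 = 2 · 3 · 5.
It suffices to check that the order of 21 is not a proper divisor of 30: compute 21^(30/q) for q ∈ {2, 3, 5}.
21^15 ≡ 30 (mod 31)  [q = 2: ≢ 1 ✓]
21^10 ≡ 5 (mod 31)  [q = 3: ≢ 1 ✓]
21^6 ≡ 2 (mod 31)  [q = 5: ≢ 1 ✓]
All checks pass, so 21 has order 30 and is a primitive root modulo 31.

Yes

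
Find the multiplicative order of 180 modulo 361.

171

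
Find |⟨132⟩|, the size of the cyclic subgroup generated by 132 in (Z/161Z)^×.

Since 132 ∈ (Z/161Z)^×, its order divides φ(161) = φ(7·23) = (7−1)·(23−1) = 6·22 = 132 = 2^2 · 3 · 11.
Divisors of 132: 1, 2, 3, 4, 6, 11, 12, 22, 33, 44, 66, 132.
Evaluate successive powers at the divisors of 132:
132^1 ≡ 132
132^2 ≡ 36
132^3 ≡ 83
132^4 ≡ 8
132^6 ≡ 127
132^11 ≡ 160
132^12 ≡ 29
132^22 ≡ 1
So ord_161(132) = 22.

22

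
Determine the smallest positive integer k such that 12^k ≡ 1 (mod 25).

20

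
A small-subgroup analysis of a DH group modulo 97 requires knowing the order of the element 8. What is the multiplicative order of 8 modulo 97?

16

ord(8) | φ(97) = 97 − 1 = 96 = 2^5 · 3.
Divisors of 96: 1, 2, 3, 4, 6, 8, 12, 16, 24, 32, 48, 96.
Check 8^d mod 97 for each divisor in increasing order:
8^1 ≡ 8 (mod 97)
8^2 ≡ 64 (mod 97)
8^3 ≡ 27 (mod 97)
8^4 ≡ 22 (mod 97)
8^6 ≡ 50 (mod 97)
8^8 ≡ 96 (mod 97)
8^12 ≡ 75 (mod 97)
8^16 ≡ 1 (mod 97) ✓
So ord_97(8) = 16.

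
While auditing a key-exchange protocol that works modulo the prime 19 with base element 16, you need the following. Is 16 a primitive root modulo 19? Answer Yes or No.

No

φ(19) = 19 − 1 = 18 = 2 · 3^2.
16 is a primitive root mod 19 iff 16^(φ(19)/q) ≢ 1 for every prime q | φ(19), i.e. q ∈ {2, 3}.
16^9 ≡ 1 (mod 19)  [q = 2: ≡ 1 ✗]
16^6 ≡ 7 (mod 19)  [q = 3: ≢ 1 ✓]
16^9 ≡ 1 shows ord(16) | 9, strictly less than φ(19); not a primitive root.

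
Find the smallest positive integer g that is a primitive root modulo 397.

5

φ(397) = 397 − 1 = 396 = 2^2 · 3^2 · 11.
g is a primitive root iff g^(396/q) ≢ 1 (mod 397) for each prime q ∈ {2, 3, 11}.
g = 2: 2^198 ≡ 396; 2^132 ≡ 1 — hits 1, so not a primitive root.
g = 3: 3^198 ≡ 1 — hits 1, so not a primitive root.
g = 4: 4^198 ≡ 1 — hits 1, so not a primitive root.
g = 5: 5^198 ≡ 396; 5^132 ≡ 362; 5^36 ≡ 290 — none is 1, so 5 is a primitive root.
The smallest primitive root modulo 397 is 5.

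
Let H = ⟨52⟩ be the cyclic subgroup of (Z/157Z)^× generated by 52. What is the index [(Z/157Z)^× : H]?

4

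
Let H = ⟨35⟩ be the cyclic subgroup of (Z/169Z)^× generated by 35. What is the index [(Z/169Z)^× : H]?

4

Since 35 ∈ (Z/169Z)^×, its order divides φ(169) = φ(13^2) = 13·(13−1) = 156 = 2^2 · 3 · 13.
Divisors of 156: 1, 2, 3, 4, 6, 12, 13, 26, 39, 52, 78, 156.
Evaluate successive powers at the divisors of 156:
35^1 ≡ 35
35^2 ≡ 42
35^3 ≡ 118
35^4 ≡ 74
35^6 ≡ 66
35^12 ≡ 131
35^13 ≡ 22
35^26 ≡ 146
35^39 ≡ 1
So ord_169(35) = 39, hence |⟨35⟩| = 39.
Index = |(Z/169Z)^×| / |⟨35⟩| = 156 / 39 = 4.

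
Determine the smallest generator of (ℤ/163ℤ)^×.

2

φ(163) = 163 − 1 = 162 = 2 · 3^4.
g is a primitive root iff g^(162/q) ≢ 1 (mod 163) for each prime q ∈ {2, 3}.
g = 2: 2^81 ≡ 162; 2^54 ≡ 104 — none is 1, so 2 is a primitive root.
So 2 is the smallest generator of (Z/163Z)^×.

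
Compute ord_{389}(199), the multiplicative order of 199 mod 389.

ord(199) | φ(389) = 389 − 1 = 388 = 2^2 · 97.
Divisors of 388: 1, 2, 4, 97, 194, 388.
Test each divisor d:
199^1 ≡ 199
199^2 ≡ 312
199^4 ≡ 94
199^97 ≡ 115
199^194 ≡ 388
199^388 ≡ 1
So ord_389(199) = 388.

388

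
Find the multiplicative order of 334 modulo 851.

11

Since 334 ∈ (Z/851Z)^×, its order divides φ(851) = φ(23·37) = (23−1)·(37−1) = 22·36 = 792 = 2^3 · 3^2 · 11.
Divisors of 792: 1, 2, 3, 4, 6, 8, 9, 11, 12, 18, 22, 24, 33, 36, 44, 66, 72, 88, 99, 132, 198, 264, 396, 792.
Compute 334^d (mod 851) for the divisors d until we hit 1:
334^1 ≡ 334
334^2 ≡ 75
334^3 ≡ 371
334^4 ≡ 519
334^6 ≡ 630
334^8 ≡ 445
334^9 ≡ 556
334^11 ≡ 1
Hence ord(334) = 11.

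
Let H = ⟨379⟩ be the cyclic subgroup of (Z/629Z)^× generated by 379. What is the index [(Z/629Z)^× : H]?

Since 379 ∈ (Z/629Z)^×, its order divides φ(629) = φ(17·37) = (17−1)·(37−1) = 16·36 = 576 = 2^6 · 3^2.
Divisors of 576: 1, 2, 3, 4, 6, 8, 9, 12, 16, 18, 24, 32, 36, 48, 64, 72, 96, 144, 192, 288, 576.
Check 379^d mod 629 for each divisor in increasing order:
379^1 ≡ 379 (mod 629)
379^2 ≡ 229 (mod 629)
379^3 ≡ 618 (mod 629)
379^4 ≡ 234 (mod 629)
379^6 ≡ 121 (mod 629)
379^8 ≡ 33 (mod 629)
379^9 ≡ 556 (mod 629)
379^12 ≡ 174 (mod 629)
379^16 ≡ 460 (mod 629)
379^18 ≡ 297 (mod 629)
379^24 ≡ 84 (mod 629)
379^32 ≡ 256 (mod 629)
379^36 ≡ 149 (mod 629)
379^48 ≡ 137 (mod 629)
379^64 ≡ 120 (mod 629)
379^72 ≡ 186 (mod 629)
379^96 ≡ 528 (mod 629)
379^144 ≡ 1 (mod 629) ✓
So ord_629(379) = 144, hence |⟨379⟩| = 144.
[(Z/629Z)^× : ⟨379⟩] = 576/144 = 4.

4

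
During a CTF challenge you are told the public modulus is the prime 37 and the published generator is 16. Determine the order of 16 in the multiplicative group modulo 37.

The order of 16 must divide φ(37) = 37 − 1 = 36 = 2^2 · 3^2.
Divisors of 36: 1, 2, 3, 4, 6, 9, 12, 18, 36.
Evaluate successive powers at the divisors of 36:
16^1 ≡ 16
16^2 ≡ 34
16^3 ≡ 26
16^4 ≡ 9
16^6 ≡ 10
16^9 ≡ 1
Therefore the multiplicative order of 16 modulo 37 is 9.

9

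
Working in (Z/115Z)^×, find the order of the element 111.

22

The order of 111 must divide φ(115) = φ(5·23) = (5−1)·(23−1) = 4·22 = 88 = 2^3 · 11.
Divisors of 88: 1, 2, 4, 8, 11, 22, 44, 88.
Check 111^d mod 115 for each divisor in increasing order:
111^1 ≡ 111
111^2 ≡ 16
111^4 ≡ 26
111^8 ≡ 101
111^11 ≡ 91
111^22 ≡ 1
Therefore the multiplicative order of 111 modulo 115 is 22.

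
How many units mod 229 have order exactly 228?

72

φ(229) = 229 − 1 = 228 = 2^2 · 3 · 19.
Since (Z/229Z)^× is cyclic of order 228, the number of elements of order d is φ(d) when d | 228 and 0 otherwise.
228 = 2^2 · 3 · 19 divides 228, and φ(228) = 72.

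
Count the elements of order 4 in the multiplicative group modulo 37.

2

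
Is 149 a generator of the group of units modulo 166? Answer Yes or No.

Yes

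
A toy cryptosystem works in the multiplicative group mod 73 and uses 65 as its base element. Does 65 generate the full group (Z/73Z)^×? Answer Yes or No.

No

φ(73) = 73 − 1 = 72 = 2^3 · 3^2.
Test 65^(72/q) mod 73 for each prime factor q of 72:
65^36 ≡ 1 (mod 73)  [q = 2: ≡ 1 ✗]
65^24 ≡ 1 (mod 73)  [q = 3: ≡ 1 ✗]
Since 65^36 ≡ 1, the order of 65 divides 36 < 72, so 65 is not a primitive root.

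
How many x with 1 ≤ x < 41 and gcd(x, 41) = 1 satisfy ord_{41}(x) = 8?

4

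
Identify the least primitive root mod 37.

φ(37) = 37 − 1 = 36 = 2^2 · 3^2.
Test candidates g = 2, 3, … against the prime factors q ∈ {2, 3} of φ(37): g is a generator iff g^(36/q) ≢ 1 for every such q.
g = 2: 2^18 ≡ 36; 2^12 ≡ 26 — none is 1, so 2 is a primitive root.
Hence the least primitive root of 37 is 2.

2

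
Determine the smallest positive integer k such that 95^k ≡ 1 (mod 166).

41

The order of 95 must divide φ(166) = φ(2)·φ(83) = 1·82 = 82 = 2 · 41.
Divisors of 82: 1, 2, 41, 82.
Check 95^d mod 166 for each divisor in increasing order:
95^1 ≡ 95 (mod 166)
95^2 ≡ 61 (mod 166)
95^41 ≡ 1 (mod 166) ✓
Therefore the multiplicative order of 95 modulo 166 is 41.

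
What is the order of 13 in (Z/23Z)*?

11

ord(13) | φ(23) = 23 − 1 = 22 = 2 · 11.
Divisors of 22: 1, 2, 11, 22.
Test each divisor d:
13^1 ≡ 13 (mod 23)
13^2 ≡ 8 (mod 23)
13^11 ≡ 1 (mod 23) ✓
Therefore the multiplicative order of 13 modulo 23 is 11.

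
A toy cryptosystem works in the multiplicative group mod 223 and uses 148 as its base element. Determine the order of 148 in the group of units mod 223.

111

Since 148 ∈ (Z/223Z)^×, its order divides φ(223) = 223 − 1 = 222 = 2 · 3 · 37.
Divisors of 222: 1, 2, 3, 6, 37, 74, 111, 222.
Test each divisor d:
148^1 ≡ 148 (mod 223)
148^2 ≡ 50 (mod 223)
148^3 ≡ 41 (mod 223)
148^6 ≡ 120 (mod 223)
148^37 ≡ 183 (mod 223)
148^74 ≡ 39 (mod 223)
148^111 ≡ 1 (mod 223) ✓
Hence ord(148) = 111.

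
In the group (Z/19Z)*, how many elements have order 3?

2

φ(19) = 19 − 1 = 18 = 2 · 3^2.
(Z/19Z)^× is cyclic (|G| = 18); a cyclic group of order m has exactly φ(d) elements of each order d | m, and none otherwise.
3 | 18, and φ(3) = 3 − 1 = 2.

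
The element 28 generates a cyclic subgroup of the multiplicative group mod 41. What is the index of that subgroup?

1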